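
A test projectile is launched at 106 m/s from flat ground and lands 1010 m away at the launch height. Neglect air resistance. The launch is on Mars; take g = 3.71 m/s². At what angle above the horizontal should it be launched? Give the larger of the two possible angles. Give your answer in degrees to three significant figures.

80.3°

From R = (v₀²/g) sin 2θ: sin 2θ = 3.71 × 1010 / 11236 = 0.3335.
2θ = 19.48° or 180° − 19.48° = 160.5°, so θ = 9.740° or 80.26°.
The larger angle is 80.26°.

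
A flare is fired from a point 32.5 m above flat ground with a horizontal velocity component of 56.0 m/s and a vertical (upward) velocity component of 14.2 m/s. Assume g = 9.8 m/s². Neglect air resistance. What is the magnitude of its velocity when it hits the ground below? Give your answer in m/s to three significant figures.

The projectile lands when y = 32.5 + (14.20) t − ½·9.80·t² = 0. Positive root: t = (14.20 + √(14.20² + 2·9.80·32.5)) / 9.80 = (14.20 + 28.96) / 9.80 = 4.404 s.
Vertical velocity at impact: v_y = v_y0 − g t = 14.20 − 9.80 × 4.404 = −28.96 m/s.
Speed: |v| = √(vₓ² + v_y²) = √(56.00² + 28.96²) = 63.04 m/s.

63.0 m/s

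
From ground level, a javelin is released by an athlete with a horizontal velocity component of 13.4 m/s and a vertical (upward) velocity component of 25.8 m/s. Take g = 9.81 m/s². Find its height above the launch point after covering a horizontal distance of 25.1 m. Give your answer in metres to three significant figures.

x = vₓ t ⇒ t = 25.1/13.40 = 1.873 s.
Height: y = v_y0 t − ½ g t² = 25.80 × 1.873 − 4.905 × 1.873² = 48.33 − 17.21 = 31.12 m.

31.1 m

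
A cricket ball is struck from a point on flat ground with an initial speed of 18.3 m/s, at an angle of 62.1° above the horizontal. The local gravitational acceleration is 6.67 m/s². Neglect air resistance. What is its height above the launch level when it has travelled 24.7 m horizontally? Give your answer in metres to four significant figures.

18.90 m

Resolve: vₓ = 18.30 cos 62.1° = 8.563 m/s and v_y0 = 18.30 sin 62.1° = 16.17 m/s.
Time to reach x = 24.7 m: t = x/vₓ = 24.7/8.563 = 2.884 s.
Height: y = v_y0 t − ½ g t² = 16.17 × 2.884 − 3.335 × 2.884² = 46.65 − 27.75 = 18.90 m.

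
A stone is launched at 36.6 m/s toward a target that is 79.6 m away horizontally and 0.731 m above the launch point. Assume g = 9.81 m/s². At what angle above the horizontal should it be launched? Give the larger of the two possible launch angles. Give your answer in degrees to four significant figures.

Trajectory: y = x tanθ − g x² (1 + tan²θ)/(2v₀²). With x = 79.6, y = 0.731, v₀ = 36.6, g = 9.81:
23.20 tan²θ − 79.6 tanθ + (23.93) = 0.
tanθ = [79.6 ± √(79.6² − 4 × 23.20 × (23.93))] / (2 × 23.20) = (79.6 ± 64.15) / 46.40, giving tanθ = 0.3330 or 3.098.
θ = 18.42° or 72.11°; the larger is 72.11°.

72.11°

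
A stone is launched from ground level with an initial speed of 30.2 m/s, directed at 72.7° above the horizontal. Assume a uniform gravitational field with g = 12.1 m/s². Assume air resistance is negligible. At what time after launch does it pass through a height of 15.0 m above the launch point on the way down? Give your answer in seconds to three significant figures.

Components: vₓ = 30.20 cos 72.7° = 8.981 m/s, v_y0 = 30.20 sin 72.7° = 28.83 m/s.
Set y = v_y0 t − ½ g t² = 15.0: 6.050 t² − 28.83 t + 15.0 = 0.
t = [28.83 ± √(28.83² − 2·12.1·15.0)] / 12.1 = (28.83 ± 21.64) / 12.1, so t = 0.5943 s or t = 4.172 s.
The descending-branch root is 4.172 s.

4.17 s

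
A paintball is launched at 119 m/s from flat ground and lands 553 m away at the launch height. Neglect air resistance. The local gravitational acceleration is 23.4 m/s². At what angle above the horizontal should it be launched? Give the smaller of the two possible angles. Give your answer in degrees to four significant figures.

Level-ground range R = v₀² sin(2θ)/g ⇒ sin(2θ) = gR/v₀² = 23.4 × 553 / 119² = 0.9138.
2θ = 66.03° or 180° − 66.03° = 114.0°, so θ = 33.02° or 56.98°.
The smaller angle is 33.02°.

33.02°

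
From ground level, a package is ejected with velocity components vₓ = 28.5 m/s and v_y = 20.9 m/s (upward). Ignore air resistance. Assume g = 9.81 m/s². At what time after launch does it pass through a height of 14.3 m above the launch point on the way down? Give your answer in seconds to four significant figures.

3.405 s

Set y = v_y0 t − ½ g t² = 14.3: 4.905 t² − 20.90 t + 14.3 = 0.
t = [20.90 ± √(20.90² − 2·9.81·14.3)] / 9.81 = (20.90 ± 12.50) / 9.81, so t = 0.8563 s or t = 3.405 s.
The descending-branch root is 3.405 s.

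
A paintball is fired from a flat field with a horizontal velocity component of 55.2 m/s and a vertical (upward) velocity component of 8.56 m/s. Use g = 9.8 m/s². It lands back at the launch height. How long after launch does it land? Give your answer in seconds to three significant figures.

Time of flight on level ground: T = 2 v_y0 / g = 2 × 8.560 / 9.80 = 1.747 s.

1.75 s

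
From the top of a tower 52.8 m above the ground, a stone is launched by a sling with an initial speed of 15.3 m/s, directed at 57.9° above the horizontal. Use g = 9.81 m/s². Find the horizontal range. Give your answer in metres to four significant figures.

39.50 m

vₓ = 15.30 cos 57.9° = 8.130 m/s; v_y0 = 15.30 sin 57.9° = 12.96 m/s.
Vertical motion (up positive, ground at y = 0): 4.905 t² − (12.96) t − 52.8 = 0, so t = (12.96 + √(12.96² + 2·9.81·52.8)) / 9.81 = (12.96 + 34.70) / 9.81 = 4.858 s.
Horizontal distance: R = vₓ t = 8.130 × 4.858 = 39.50 m.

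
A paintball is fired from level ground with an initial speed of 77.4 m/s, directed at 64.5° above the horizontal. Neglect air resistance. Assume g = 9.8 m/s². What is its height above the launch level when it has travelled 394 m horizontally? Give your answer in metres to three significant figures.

Horizontal component vₓ = 77.40 cos 64.5° = 33.32 m/s; vertical v_y0 = 77.40 sin 64.5° = 69.86 m/s.
Time to reach x = 394 m: t = x/vₓ = 394/33.32 = 11.82 s.
Height: y = v_y0 t − ½ g t² = 69.86 × 11.82 − 4.900 × 11.82² = 826.0 − 685.1 = 141.0 m.

141 m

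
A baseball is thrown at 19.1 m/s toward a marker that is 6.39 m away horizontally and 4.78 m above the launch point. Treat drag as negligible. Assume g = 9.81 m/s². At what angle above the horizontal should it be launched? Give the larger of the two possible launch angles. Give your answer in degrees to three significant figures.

84.7°

Trajectory: y = x tanθ − g x² (1 + tan²θ)/(2v₀²). With x = 6.39, y = 4.78, v₀ = 19.1, g = 9.81:
0.5490 tan²θ − 6.39 tanθ + (5.329) = 0.
tanθ = [6.39 ± √(6.39² − 4 × 0.5490 × (5.329))] / (2 × 0.5490) = (6.39 ± 5.397) / 1.098, giving tanθ = 0.9042 or 10.74.
θ = 42.12° or 84.68°; the larger is 84.68°.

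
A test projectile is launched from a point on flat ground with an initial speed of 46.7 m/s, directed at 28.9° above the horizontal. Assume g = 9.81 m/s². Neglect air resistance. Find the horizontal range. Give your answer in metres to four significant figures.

Resolve: vₓ = 46.70 cos 28.9° = 40.88 m/s and v_y0 = 46.70 sin 28.9° = 22.57 m/s.
Flight time T = 2 v_y0 / g = 4.601 s.
Range: R = vₓ T = 40.88 × 4.601 = 188.1 m.

188.1 m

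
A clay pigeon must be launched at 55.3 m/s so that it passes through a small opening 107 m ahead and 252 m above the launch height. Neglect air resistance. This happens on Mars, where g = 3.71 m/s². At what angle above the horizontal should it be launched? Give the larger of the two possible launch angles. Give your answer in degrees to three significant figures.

85.4°

Trajectory: y = x tanθ − g x² (1 + tan²θ)/(2v₀²). With x = 107, y = 252, v₀ = 55.3, g = 3.71:
6.945 tan²θ − 107 tanθ + (258.9) = 0.
tanθ = [107 ± √(107² − 4 × 6.945 × (258.9))] / (2 × 6.945) = (107 ± 65.24) / 13.89, giving tanθ = 3.007 or 12.40.
θ = 71.60° or 85.39°; the larger is 85.39°.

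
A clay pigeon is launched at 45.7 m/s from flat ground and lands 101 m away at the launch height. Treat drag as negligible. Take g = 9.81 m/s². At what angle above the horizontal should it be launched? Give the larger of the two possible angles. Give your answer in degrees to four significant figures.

R = v₀² sin 2θ / g gives sin 2θ = gR/v₀² = 9.81·101/45.7² = 0.4744.
2θ = 28.32° or 180° − 28.32° = 151.7°, so θ = 14.16° or 75.84°.
The larger angle is 75.84°.

75.84°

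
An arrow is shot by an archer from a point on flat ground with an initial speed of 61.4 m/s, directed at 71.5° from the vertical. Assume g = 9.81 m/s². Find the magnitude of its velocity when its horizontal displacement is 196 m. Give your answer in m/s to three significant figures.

59.8 m/s

Horizontal component vₓ = 61.40 sin 71.5° = 58.23 m/s; vertical v_y0 = 61.40 cos 71.5° = 19.48 m/s.
Time to reach x = 196 m: t = x/vₓ = 196/58.23 = 3.366 s.
Vertical velocity there: v_y = v_y0 − g t = 19.48 − 9.81 × 3.366 = −13.54 m/s.
Speed: √(vₓ² + v_y²) = √(58.23² + 13.54²) = 59.78 m/s.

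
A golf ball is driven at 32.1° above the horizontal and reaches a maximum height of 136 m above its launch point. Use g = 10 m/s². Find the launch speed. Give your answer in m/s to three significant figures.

At the peak v_y = 0, so v_y0 = √(2gH) = √(2 × 10.0 × 136) = 52.15 m/s.
v_y0 = v₀ sin θ ⇒ v₀ = 52.15 / sin 32.1° = 98.14 m/s.

98.1 m/s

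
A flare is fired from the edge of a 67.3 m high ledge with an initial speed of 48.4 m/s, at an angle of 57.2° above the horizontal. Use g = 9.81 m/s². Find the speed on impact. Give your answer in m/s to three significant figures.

Resolve: vₓ = 48.40 cos 57.2° = 26.22 m/s and v_y0 = 48.40 sin 57.2° = 40.68 m/s.
Vertical motion (up positive, ground at y = 0): 4.905 t² − (40.68) t − 67.3 = 0, so t = (40.68 + √(40.68² + 2·9.81·67.3)) / 9.81 = (40.68 + 54.55) / 9.81 = 9.708 s.
Vertical velocity at impact: v_y = v_y0 − g t = 40.68 − 9.81 × 9.708 = −54.55 m/s.
Speed: |v| = √(vₓ² + v_y²) = √(26.22² + 54.55²) = 60.52 m/s.

60.5 m/s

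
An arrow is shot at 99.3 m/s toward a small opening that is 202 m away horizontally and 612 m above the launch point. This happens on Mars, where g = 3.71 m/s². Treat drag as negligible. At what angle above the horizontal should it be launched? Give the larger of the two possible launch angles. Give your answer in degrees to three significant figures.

87.5°

Trajectory: y = x tanθ − g x² (1 + tan²θ)/(2v₀²). With x = 202, y = 612, v₀ = 99.3, g = 3.71:
7.676 tan²θ − 202 tanθ + (619.7) = 0.
tanθ = [202 ± √(202² − 4 × 7.676 × (619.7))] / (2 × 7.676) = (202 ± 147.6) / 15.35, giving tanθ = 3.545 or 22.77.
θ = 74.25° or 87.49°; the larger is 87.49°.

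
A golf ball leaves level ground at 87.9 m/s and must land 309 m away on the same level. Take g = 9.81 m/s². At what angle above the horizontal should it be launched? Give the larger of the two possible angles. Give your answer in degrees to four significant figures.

From R = (v₀²/g) sin 2θ: sin 2θ = 9.81 × 309 / 7726.4 = 0.3923.
2θ = 23.10° or 180° − 23.10° = 156.9°, so θ = 11.55° or 78.45°.
The larger angle is 78.45°.

78.45°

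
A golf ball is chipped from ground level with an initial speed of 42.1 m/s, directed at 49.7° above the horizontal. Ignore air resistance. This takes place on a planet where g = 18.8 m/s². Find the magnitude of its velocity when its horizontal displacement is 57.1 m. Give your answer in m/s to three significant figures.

28.2 m/s

vₓ = 42.10 cos 49.7° = 27.23 m/s; v_y0 = 42.10 sin 49.7° = 32.11 m/s.
x = vₓ t ⇒ t = 57.1/27.23 = 2.097 s.
Vertical velocity there: v_y = v_y0 − g t = 32.11 − 18.8 × 2.097 = −7.315 m/s.
Speed: √(vₓ² + v_y²) = √(27.23² + 7.315²) = 28.20 m/s.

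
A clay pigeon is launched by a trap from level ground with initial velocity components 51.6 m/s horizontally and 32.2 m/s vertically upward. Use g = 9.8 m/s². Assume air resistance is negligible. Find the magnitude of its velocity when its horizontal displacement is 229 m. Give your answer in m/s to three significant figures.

Time to reach x = 229 m: t = x/vₓ = 229/51.60 = 4.438 s.
Vertical velocity there: v_y = v_y0 − g t = 32.20 − 9.80 × 4.438 = −11.29 m/s.
Speed: √(vₓ² + v_y²) = √(51.60² + 11.29²) = 52.82 m/s.

52.8 m/s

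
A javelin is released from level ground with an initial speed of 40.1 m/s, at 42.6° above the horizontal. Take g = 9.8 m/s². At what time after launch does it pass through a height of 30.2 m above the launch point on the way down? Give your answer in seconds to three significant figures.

4.00 s

Components: vₓ = 40.10 cos 42.6° = 29.52 m/s, v_y0 = 40.10 sin 42.6° = 27.14 m/s.
Set y = v_y0 t − ½ g t² = 30.2: 4.900 t² − 27.14 t + 30.2 = 0.
t = [27.14 ± √(27.14² − 2·9.80·30.2)] / 9.80 = (27.14 ± 12.03) / 9.80, so t = 1.542 s or t = 3.998 s.
The descending-branch root is 3.998 s.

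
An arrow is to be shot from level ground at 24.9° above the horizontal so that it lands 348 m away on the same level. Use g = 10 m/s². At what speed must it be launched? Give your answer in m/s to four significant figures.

67.50 m/s

On level ground R = v₀² sin 2θ / g ⇒ v₀ = √(gR / sin 2θ).
v₀ = √(10.0 × 348 / sin 49.80°) = √(3480 / 0.7638) = √4556.2 = 67.50 m/s.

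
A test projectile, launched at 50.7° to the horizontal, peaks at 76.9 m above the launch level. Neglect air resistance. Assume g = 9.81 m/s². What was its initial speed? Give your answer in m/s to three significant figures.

At the peak v_y = 0, so v_y0 = √(2gH) = √(2 × 9.81 × 76.9) = 38.84 m/s.
v_y0 = v₀ sin θ ⇒ v₀ = 38.84 / sin 50.7° = 50.20 m/s.

50.2 m/s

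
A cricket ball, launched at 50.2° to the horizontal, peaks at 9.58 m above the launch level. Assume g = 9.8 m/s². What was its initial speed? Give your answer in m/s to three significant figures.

17.8 m/s

At the peak v_y = 0, so v_y0 = √(2gH) = √(2 × 9.80 × 9.58) = 13.70 m/s.
v_y0 = v₀ sin θ ⇒ v₀ = 13.70 / sin 50.2° = 17.84 m/s.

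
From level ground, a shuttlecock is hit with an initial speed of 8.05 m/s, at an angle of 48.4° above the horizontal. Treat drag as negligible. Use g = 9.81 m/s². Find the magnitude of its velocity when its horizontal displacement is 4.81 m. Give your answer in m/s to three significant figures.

6.04 m/s

vₓ = 8.050 cos 48.4° = 5.345 m/s; v_y0 = 8.050 sin 48.4° = 6.020 m/s.
x = vₓ t ⇒ t = 4.81/5.345 = 0.9000 s.
Vertical velocity there: v_y = v_y0 − g t = 6.020 − 9.81 × 0.9000 = −2.809 m/s.
Speed: √(vₓ² + v_y²) = √(5.345² + 2.809²) = 6.038 m/s.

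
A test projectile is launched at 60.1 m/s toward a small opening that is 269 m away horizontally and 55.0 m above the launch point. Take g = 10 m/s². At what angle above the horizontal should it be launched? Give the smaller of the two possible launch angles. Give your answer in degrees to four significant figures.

Trajectory: y = x tanθ − g x² (1 + tan²θ)/(2v₀²). With x = 269, y = 55.0, v₀ = 60.1, g = 10.0:
100.2 tan²θ − 269 tanθ + (155.2) = 0.
tanθ = [269 ± √(269² − 4 × 100.2 × (155.2))] / (2 × 100.2) = (269 ± 100.9) / 200.3, giving tanθ = 0.8389 or 1.847.
θ = 39.99° or 61.56°; the smaller is 39.99°.

39.99°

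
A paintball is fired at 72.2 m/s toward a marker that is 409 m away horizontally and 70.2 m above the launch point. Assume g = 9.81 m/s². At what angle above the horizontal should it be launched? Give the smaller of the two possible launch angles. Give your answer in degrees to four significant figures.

38.91°

Trajectory: y = x tanθ − g x² (1 + tan²θ)/(2v₀²). With x = 409, y = 70.2, v₀ = 72.2, g = 9.81:
157.4 tan²θ − 409 tanθ + (227.6) = 0.
tanθ = [409 ± √(409² − 4 × 157.4 × (227.6))] / (2 × 157.4) = (409 ± 154.9) / 314.8, giving tanθ = 0.8073 or 1.791.
θ = 38.91° or 60.83°; the smaller is 38.91°.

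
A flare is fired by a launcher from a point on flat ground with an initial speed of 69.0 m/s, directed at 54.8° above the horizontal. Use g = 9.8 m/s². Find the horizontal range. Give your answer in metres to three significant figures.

Components: vₓ = 69.00 cos 54.8° = 39.77 m/s, v_y0 = 69.00 sin 54.8° = 56.38 m/s.
Flight time T = 2 v_y0 / g = 11.51 s.
Range: R = vₓ T = 39.77 × 11.51 = 457.7 m.

458 m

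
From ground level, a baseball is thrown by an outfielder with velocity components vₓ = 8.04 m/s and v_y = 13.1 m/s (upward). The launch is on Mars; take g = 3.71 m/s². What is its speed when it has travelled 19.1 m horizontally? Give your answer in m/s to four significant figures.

At x = 19.1 m, t = x/vₓ = 19.1/8.040 = 2.376 s.
Vertical velocity there: v_y = v_y0 − g t = 13.10 − 3.71 × 2.376 = 4.286 m/s.
Speed: √(vₓ² + v_y²) = √(8.040² + 4.286²) = 9.111 m/s.

9.111 m/s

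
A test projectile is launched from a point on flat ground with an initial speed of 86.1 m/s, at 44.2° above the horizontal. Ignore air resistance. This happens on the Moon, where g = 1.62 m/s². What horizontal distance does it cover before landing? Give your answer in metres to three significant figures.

Resolve: vₓ = 86.10 cos 44.2° = 61.73 m/s and v_y0 = 86.10 sin 44.2° = 60.03 m/s.
Flight time T = 2 v_y0 / g = 74.11 s.
Horizontal distance R = vₓ T = 61.73 × 74.11 = 4574 m.

4570 m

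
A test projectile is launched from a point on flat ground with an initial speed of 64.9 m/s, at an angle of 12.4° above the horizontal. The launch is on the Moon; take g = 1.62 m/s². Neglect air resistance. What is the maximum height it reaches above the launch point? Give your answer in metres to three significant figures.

Components: vₓ = 64.90 cos 12.4° = 63.39 m/s, v_y0 = 64.90 sin 12.4° = 13.94 m/s.
Peak height H = v_y0² / (2g) = 194.22 / 3.240 = 59.94 m.

59.9 m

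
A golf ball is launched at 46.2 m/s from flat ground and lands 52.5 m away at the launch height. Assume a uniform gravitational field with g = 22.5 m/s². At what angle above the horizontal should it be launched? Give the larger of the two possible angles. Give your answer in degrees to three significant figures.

73.2°

R = v₀² sin 2θ / g gives sin 2θ = gR/v₀² = 22.5·52.5/46.2² = 0.5534.
2θ = 33.60° or 180° − 33.60° = 146.4°, so θ = 16.80° or 73.20°.
The larger angle is 73.20°.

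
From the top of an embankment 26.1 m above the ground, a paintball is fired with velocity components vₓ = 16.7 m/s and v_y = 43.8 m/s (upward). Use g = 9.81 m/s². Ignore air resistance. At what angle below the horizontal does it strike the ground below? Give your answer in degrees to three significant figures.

71.3°

The projectile lands when y = 26.1 + (43.80) t − ½·9.81·t² = 0. Positive root: t = (43.80 + √(43.80² + 2·9.81·26.1)) / 9.81 = (43.80 + 49.30) / 9.81 = 9.490 s.
At impact: v_y = v_y0 − g t = −49.30 m/s; vₓ = 16.70 m/s.
Angle below horizontal: arctan(|v_y|/vₓ) = arctan(49.30/16.70) = 71.29°.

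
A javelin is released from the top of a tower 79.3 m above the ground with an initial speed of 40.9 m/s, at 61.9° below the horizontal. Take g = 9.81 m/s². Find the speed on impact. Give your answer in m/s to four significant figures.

vₓ = 40.90 cos 61.9° = 19.26 m/s; v_y0 = −36.08 m/s (downward).
With up positive and y = 0 at the ground: y(t) = 79.3 + (−36.08) t − 4.905 t². Setting y = 0 and taking the positive root: t = [−36.08 + √(36.08² + 2·9.81·79.3)] / 9.81 = (−36.08 + 53.46) / 9.81 = 1.771 s.
Vertical velocity at impact: v_y = v_y0 − g t = −36.08 − 9.81 × 1.771 = −53.46 m/s.
Speed: |v| = √(vₓ² + v_y²) = √(19.26² + 53.46²) = 56.82 m/s.

56.82 m/s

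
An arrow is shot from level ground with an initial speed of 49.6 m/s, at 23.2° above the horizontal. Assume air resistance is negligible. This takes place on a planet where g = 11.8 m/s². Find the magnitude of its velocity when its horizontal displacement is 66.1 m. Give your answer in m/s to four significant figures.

Horizontal component vₓ = 49.60 cos 23.2° = 45.59 m/s; vertical v_y0 = 49.60 sin 23.2° = 19.54 m/s.
At x = 66.1 m, t = x/vₓ = 66.1/45.59 = 1.450 s.
Vertical velocity there: v_y = v_y0 − g t = 19.54 − 11.8 × 1.450 = 2.431 m/s.
Speed: √(vₓ² + v_y²) = √(45.59² + 2.431²) = 45.65 m/s.

45.65 m/s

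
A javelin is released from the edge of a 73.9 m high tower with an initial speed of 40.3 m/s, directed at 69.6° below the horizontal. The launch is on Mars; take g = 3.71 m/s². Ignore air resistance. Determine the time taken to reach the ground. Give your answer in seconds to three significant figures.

Components: vₓ = 40.30 cos 69.6° = 14.05 m/s, v_y0 = −37.77 m/s (downward).
With up positive and y = 0 at the ground: y(t) = 73.9 + (−37.77) t − 1.855 t². Setting y = 0 and taking the positive root: t = [−37.77 + √(37.77² + 2·3.71·73.9)] / 3.71 = (−37.77 + 44.44) / 3.71 = 1.798 s.

1.80 s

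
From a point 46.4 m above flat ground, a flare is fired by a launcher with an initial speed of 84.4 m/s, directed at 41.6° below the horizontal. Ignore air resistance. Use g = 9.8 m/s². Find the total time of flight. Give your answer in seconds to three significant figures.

Horizontal component vₓ = 84.40 cos 41.6° = 63.11 m/s; vertical v_y0 = −56.04 m/s (downward).
With up positive and y = 0 at the ground: y(t) = 46.4 + (−56.04) t − 4.900 t². Setting y = 0 and taking the positive root: t = [−56.04 + √(56.04² + 2·9.80·46.4)] / 9.80 = (−56.04 + 63.63) / 9.80 = 0.7755 s.

0.775 s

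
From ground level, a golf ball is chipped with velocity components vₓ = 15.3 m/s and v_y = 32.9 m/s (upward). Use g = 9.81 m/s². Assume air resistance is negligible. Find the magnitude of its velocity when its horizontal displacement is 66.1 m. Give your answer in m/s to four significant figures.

18.00 m/s

At x = 66.1 m, t = x/vₓ = 66.1/15.30 = 4.320 s.
Vertical velocity there: v_y = v_y0 − g t = 32.90 − 9.81 × 4.320 = −9.482 m/s.
Speed: √(vₓ² + v_y²) = √(15.30² + 9.482²) = 18.00 m/s.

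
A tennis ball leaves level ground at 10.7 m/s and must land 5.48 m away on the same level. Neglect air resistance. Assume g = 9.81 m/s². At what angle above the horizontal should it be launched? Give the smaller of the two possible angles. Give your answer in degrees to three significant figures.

14.0°

Level-ground range R = v₀² sin(2θ)/g ⇒ sin(2θ) = gR/v₀² = 9.81 × 5.48 / 10.7² = 0.4696.
2θ = 28.01° or 180° − 28.01° = 152.0°, so θ = 14.00° or 76.00°.
The smaller angle is 14.00°.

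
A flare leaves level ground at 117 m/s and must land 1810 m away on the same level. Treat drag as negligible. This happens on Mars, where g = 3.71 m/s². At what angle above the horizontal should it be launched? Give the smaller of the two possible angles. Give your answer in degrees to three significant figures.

14.7°

R = v₀² sin 2θ / g gives sin 2θ = gR/v₀² = 3.71·1810/117² = 0.4905.
2θ = 29.38° or 180° − 29.38° = 150.6°, so θ = 14.69° or 75.31°.
The smaller angle is 14.69°.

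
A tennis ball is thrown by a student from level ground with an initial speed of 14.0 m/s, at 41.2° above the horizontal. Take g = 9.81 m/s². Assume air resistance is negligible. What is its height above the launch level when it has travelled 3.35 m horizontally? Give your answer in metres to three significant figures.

Resolve: vₓ = 14.00 cos 41.2° = 10.53 m/s and v_y0 = 14.00 sin 41.2° = 9.222 m/s.
x = vₓ t ⇒ t = 3.35/10.53 = 0.3180 s.
Height: y = v_y0 t − ½ g t² = 9.222 × 0.3180 − 4.905 × 0.3180² = 2.933 − 0.4961 = 2.437 m.

2.44 m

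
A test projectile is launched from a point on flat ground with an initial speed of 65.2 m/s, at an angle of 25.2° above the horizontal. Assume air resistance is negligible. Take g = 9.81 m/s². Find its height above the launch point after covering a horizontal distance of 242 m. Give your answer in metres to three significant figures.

Horizontal component vₓ = 65.20 cos 25.2° = 58.99 m/s; vertical v_y0 = 65.20 sin 25.2° = 27.76 m/s.
At x = 242 m, t = x/vₓ = 242/58.99 = 4.102 s.
Height: y = v_y0 t − ½ g t² = 27.76 × 4.102 − 4.905 × 4.102² = 113.9 − 82.54 = 31.34 m.

31.3 m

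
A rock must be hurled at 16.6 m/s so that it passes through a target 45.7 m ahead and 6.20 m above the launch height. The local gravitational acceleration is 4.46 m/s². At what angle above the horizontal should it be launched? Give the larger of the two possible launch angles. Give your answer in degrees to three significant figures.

63.8°

Trajectory: y = x tanθ − g x² (1 + tan²θ)/(2v₀²). With x = 45.7, y = 6.20, v₀ = 16.6, g = 4.46:
16.90 tan²θ − 45.7 tanθ + (23.10) = 0.
tanθ = [45.7 ± √(45.7² − 4 × 16.90 × (23.10))] / (2 × 16.90) = (45.7 ± 22.95) / 33.80, giving tanθ = 0.6730 or 2.031.
θ = 33.94° or 63.78°; the larger is 63.78°.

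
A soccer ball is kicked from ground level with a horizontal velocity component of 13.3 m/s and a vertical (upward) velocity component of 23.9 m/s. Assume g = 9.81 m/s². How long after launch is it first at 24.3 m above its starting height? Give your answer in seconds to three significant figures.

Height y(t) = 23.90 t − 4.905 t² = 24.3 gives 4.905 t² − 23.90 t + 24.3 = 0.
t = [23.90 ± √(23.90² − 2·9.81·24.3)] / 9.81 = (23.90 ± 9.718) / 9.81, so t = 1.446 s or t = 3.427 s.
The first (ascending) time is 1.446 s.

1.45 s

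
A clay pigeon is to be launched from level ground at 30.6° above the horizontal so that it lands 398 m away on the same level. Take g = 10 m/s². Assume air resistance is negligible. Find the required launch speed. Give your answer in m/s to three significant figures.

67.4 m/s

On level ground R = v₀² sin 2θ / g ⇒ v₀ = √(gR / sin 2θ).
v₀ = √(10.0 × 398 / sin 61.20°) = √(3980 / 0.8763) = √4541.8 = 67.39 m/s.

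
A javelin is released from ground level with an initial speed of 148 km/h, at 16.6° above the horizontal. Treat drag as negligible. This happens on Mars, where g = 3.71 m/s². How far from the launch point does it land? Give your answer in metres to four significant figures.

249.4 m

Convert: 148 km/h = 148/3.6 = 41.11 m/s.
Resolve: vₓ = 41.11 cos 16.6° = 39.40 m/s and v_y0 = 41.11 sin 16.6° = 11.74 m/s.
Flight time T = 2 v_y0 / g = 6.332 s.
Range: R = vₓ T = 39.40 × 6.332 = 249.4 m.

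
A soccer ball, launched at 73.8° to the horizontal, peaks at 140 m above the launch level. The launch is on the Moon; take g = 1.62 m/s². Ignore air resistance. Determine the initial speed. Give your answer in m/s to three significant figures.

At the peak v_y = 0, so v_y0 = √(2gH) = √(2 × 1.62 × 140) = 21.30 m/s.
v_y0 = v₀ sin θ ⇒ v₀ = 21.30 / sin 73.8° = 22.18 m/s.

22.2 m/s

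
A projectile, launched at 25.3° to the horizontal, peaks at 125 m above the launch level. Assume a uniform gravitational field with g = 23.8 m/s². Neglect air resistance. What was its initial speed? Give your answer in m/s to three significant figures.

At the peak v_y = 0, so v_y0 = √(2gH) = √(2 × 23.8 × 125) = 77.14 m/s.
v_y0 = v₀ sin θ ⇒ v₀ = 77.14 / sin 25.3° = 180.5 m/s.

180 m/s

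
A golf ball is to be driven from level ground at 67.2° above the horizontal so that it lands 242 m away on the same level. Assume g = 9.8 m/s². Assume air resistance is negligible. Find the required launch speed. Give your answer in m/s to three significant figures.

57.6 m/s

On level ground R = v₀² sin 2θ / g ⇒ v₀ = √(gR / sin 2θ).
v₀ = √(9.80 × 242 / sin 134.4°) = √(2372 / 0.7145) = √3319.4 = 57.61 m/s.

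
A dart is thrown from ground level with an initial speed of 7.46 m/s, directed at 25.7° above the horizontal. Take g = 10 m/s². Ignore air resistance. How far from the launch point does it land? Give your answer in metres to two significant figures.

4.3 m

Horizontal component vₓ = 7.460 cos 25.7° = 6.722 m/s; vertical v_y0 = 7.460 sin 25.7° = 3.235 m/s.
Flight time T = 2 v_y0 / g = 0.6470 s.
Horizontal distance R = vₓ T = 6.722 × 0.6470 = 4.349 m.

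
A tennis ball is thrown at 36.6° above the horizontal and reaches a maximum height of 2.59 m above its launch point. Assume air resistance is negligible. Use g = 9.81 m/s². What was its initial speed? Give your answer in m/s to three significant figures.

At the peak v_y = 0, so v_y0 = √(2gH) = √(2 × 9.81 × 2.59) = 7.129 m/s.
v_y0 = v₀ sin θ ⇒ v₀ = 7.129 / sin 36.6° = 11.96 m/s.

12.0 m/s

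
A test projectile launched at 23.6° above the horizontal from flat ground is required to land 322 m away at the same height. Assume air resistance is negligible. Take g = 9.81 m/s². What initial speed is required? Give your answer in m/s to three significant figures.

65.6 m/s

On level ground R = v₀² sin 2θ / g ⇒ v₀ = √(gR / sin 2θ).
v₀ = √(9.81 × 322 / sin 47.20°) = √(3159 / 0.7337) = √4305.2 = 65.61 m/s.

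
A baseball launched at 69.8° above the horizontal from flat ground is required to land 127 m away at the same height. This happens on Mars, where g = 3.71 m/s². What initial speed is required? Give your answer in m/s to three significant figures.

Level-ground range: R = v₀² sin(2θ)/g, so v₀ = √(gR / sin 2θ).
v₀ = √(3.71 × 127 / sin 139.6°) = √(471.2 / 0.6481) = √726.98 = 26.96 m/s.

27.0 m/s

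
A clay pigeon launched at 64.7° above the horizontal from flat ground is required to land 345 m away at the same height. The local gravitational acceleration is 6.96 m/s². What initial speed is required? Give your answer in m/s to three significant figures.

From R = (v₀² / g) sin 2θ: v₀ = √(gR / sin 2θ).
v₀ = √(6.96 × 345 / sin 129.4°) = √(2401 / 0.7727) = √3107.4 = 55.74 m/s.

55.7 m/s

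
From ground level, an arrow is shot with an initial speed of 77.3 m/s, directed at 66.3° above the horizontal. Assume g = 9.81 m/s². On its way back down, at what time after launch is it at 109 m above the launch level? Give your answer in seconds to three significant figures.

vₓ = 77.30 cos 66.3° = 31.07 m/s; v_y0 = 77.30 sin 66.3° = 70.78 m/s.
Height y(t) = 70.78 t − 4.905 t² = 109 gives 4.905 t² − 70.78 t + 109 = 0.
t = [70.78 ± √(70.78² − 2·9.81·109)] / 9.81 = (70.78 ± 53.58) / 9.81, so t = 1.753 s or t = 12.68 s.
The descending-branch root is 12.68 s.

12.7 s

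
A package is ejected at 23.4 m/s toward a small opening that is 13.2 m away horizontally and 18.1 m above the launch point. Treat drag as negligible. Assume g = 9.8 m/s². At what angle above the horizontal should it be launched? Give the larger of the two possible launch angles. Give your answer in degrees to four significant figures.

Trajectory: y = x tanθ − g x² (1 + tan²θ)/(2v₀²). With x = 13.2, y = 18.1, v₀ = 23.4, g = 9.80:
1.559 tan²θ − 13.2 tanθ + (19.66) = 0.
tanθ = [13.2 ± √(13.2² − 4 × 1.559 × (19.66))] / (2 × 1.559) = (13.2 ± 7.185) / 3.118, giving tanθ = 1.929 or 6.537.
θ = 62.59° or 81.30°; the larger is 81.30°.

81.30°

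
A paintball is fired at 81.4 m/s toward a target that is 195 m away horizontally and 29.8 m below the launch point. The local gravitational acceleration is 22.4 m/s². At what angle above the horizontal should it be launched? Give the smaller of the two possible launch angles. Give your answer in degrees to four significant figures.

10.68°

Trajectory: y = x tanθ − g x² (1 + tan²θ)/(2v₀²). With x = 195, y = −29.8, v₀ = 81.4, g = 22.4:
64.27 tan²θ − 195 tanθ + (34.47) = 0.
tanθ = [195 ± √(195² − 4 × 64.27 × (34.47))] / (2 × 64.27) = (195 ± 170.8) / 128.5, giving tanθ = 0.1885 or 2.845.
θ = 10.68° or 70.64°; the smaller is 10.68°.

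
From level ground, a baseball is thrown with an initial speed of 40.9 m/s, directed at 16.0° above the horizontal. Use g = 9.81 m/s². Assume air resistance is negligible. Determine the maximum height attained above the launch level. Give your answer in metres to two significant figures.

vₓ = 40.90 cos 16.0° = 39.32 m/s; v_y0 = 40.90 sin 16.0° = 11.27 m/s.
Maximum height: H = v_y0² / (2g) = 11.27² / (2 × 9.81) = 6.478 m.

6.5 m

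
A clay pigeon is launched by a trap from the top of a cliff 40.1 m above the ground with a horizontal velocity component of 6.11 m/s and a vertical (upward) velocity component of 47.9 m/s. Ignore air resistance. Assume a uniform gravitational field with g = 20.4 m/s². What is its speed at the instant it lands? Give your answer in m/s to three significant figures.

63.0 m/s

The projectile lands when y = 40.1 + (47.90) t − ½·20.4·t² = 0. Positive root: t = (47.90 + √(47.90² + 2·20.4·40.1)) / 20.4 = (47.90 + 62.69) / 20.4 = 5.421 s.
Vertical velocity at impact: v_y = v_y0 − g t = 47.90 − 20.4 × 5.421 = −62.69 m/s.
Speed: |v| = √(vₓ² + v_y²) = √(6.110² + 62.69²) = 62.99 m/s.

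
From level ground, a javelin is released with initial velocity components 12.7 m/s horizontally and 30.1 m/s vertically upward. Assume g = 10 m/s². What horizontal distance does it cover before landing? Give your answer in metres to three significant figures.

76.5 m

Time aloft: T = 2 v_y0 / g = 2 × 30.10 / 10.0 = 6.020 s.
Range: R = vₓ T = 12.70 × 6.020 = 76.45 m.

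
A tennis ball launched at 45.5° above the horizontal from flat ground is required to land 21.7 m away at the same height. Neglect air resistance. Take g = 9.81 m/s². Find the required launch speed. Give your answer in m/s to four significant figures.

14.59 m/s

From R = (v₀² / g) sin 2θ: v₀ = √(gR / sin 2θ).
v₀ = √(9.81 × 21.7 / sin 91.00°) = √(212.9 / 0.9998) = √212.91 = 14.59 m/s.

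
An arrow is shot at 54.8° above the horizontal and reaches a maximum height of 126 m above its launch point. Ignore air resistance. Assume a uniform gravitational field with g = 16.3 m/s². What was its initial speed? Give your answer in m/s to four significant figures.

78.43 m/s

At the peak v_y = 0, so v_y0 = √(2gH) = √(2 × 16.3 × 126) = 64.09 m/s.
v_y0 = v₀ sin θ ⇒ v₀ = 64.09 / sin 54.8° = 78.43 m/s.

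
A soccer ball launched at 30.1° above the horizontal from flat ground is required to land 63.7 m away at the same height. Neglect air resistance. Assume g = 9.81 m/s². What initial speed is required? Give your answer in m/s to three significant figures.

From R = (v₀² / g) sin 2θ: v₀ = √(gR / sin 2θ).
v₀ = √(9.81 × 63.7 / sin 60.20°) = √(624.9 / 0.8678) = √720.12 = 26.84 m/s.

26.8 m/s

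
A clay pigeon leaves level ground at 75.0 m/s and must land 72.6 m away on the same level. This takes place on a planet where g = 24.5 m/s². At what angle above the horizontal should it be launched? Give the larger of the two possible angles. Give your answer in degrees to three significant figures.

R = v₀² sin 2θ / g gives sin 2θ = gR/v₀² = 24.5·72.6/75.0² = 0.3162.
2θ = 18.43° or 180° − 18.43° = 161.6°, so θ = 9.217° or 80.78°.
The larger angle is 80.78°.

80.8°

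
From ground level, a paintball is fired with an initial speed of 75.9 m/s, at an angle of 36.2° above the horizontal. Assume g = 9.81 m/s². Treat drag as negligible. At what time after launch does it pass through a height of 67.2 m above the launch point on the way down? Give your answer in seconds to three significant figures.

Horizontal component vₓ = 75.90 cos 36.2° = 61.25 m/s; vertical v_y0 = 75.90 sin 36.2° = 44.83 m/s.
Height y(t) = 44.83 t − 4.905 t² = 67.2 gives 4.905 t² − 44.83 t + 67.2 = 0.
Quadratic formula: t = (44.83 ± √690.99) / 9.81 = (44.83 ± 26.29) / 9.81 → t = 1.890 s or 7.249 s.
The descending-branch root is 7.249 s.

7.25 s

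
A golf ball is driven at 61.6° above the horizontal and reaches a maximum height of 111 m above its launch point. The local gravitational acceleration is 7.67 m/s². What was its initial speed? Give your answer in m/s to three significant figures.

46.9 m/s

At the peak v_y = 0, so v_y0 = √(2gH) = √(2 × 7.67 × 111) = 41.26 m/s.
v_y0 = v₀ sin θ ⇒ v₀ = 41.26 / sin 61.6° = 46.91 m/s.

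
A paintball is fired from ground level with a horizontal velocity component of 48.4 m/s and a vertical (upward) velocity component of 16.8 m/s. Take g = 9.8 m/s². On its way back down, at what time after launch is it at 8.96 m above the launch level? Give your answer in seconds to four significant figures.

2.768 s

Height y(t) = 16.80 t − 4.900 t² = 8.96 gives 4.900 t² − 16.80 t + 8.96 = 0.
t = [16.80 ± √(16.80² − 2·9.80·8.96)] / 9.80 = (16.80 ± 10.33) / 9.80, so t = 0.6606 s or t = 2.768 s.
The descending-branch root is 2.768 s.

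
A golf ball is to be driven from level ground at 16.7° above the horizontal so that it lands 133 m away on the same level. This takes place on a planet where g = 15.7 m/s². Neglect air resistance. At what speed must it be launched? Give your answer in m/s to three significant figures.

Level-ground range: R = v₀² sin(2θ)/g, so v₀ = √(gR / sin 2θ).
v₀ = √(15.7 × 133 / sin 33.40°) = √(2088 / 0.5505) = √3793.2 = 61.59 m/s.

61.6 m/s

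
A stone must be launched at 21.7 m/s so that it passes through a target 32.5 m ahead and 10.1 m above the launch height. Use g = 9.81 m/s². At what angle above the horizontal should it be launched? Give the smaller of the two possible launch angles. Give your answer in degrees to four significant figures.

43.94°

Trajectory: y = x tanθ − g x² (1 + tan²θ)/(2v₀²). With x = 32.5, y = 10.1, v₀ = 21.7, g = 9.81:
11.00 tan²θ − 32.5 tanθ + (21.10) = 0.
tanθ = [32.5 ± √(32.5² − 4 × 11.00 × (21.10))] / (2 × 11.00) = (32.5 ± 11.29) / 22.00, giving tanθ = 0.9637 or 1.990.
θ = 43.94° or 63.32°; the smaller is 43.94°.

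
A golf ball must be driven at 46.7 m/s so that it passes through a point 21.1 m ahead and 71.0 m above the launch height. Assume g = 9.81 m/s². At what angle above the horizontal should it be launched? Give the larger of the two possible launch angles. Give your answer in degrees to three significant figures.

86.6°

Trajectory: y = x tanθ − g x² (1 + tan²θ)/(2v₀²). With x = 21.1, y = 71.0, v₀ = 46.7, g = 9.81:
1.001 tan²θ − 21.1 tanθ + (72.00) = 0.
tanθ = [21.1 ± √(21.1² − 4 × 1.001 × (72.00))] / (2 × 1.001) = (21.1 ± 12.52) / 2.003, giving tanθ = 4.283 or 16.79.
θ = 76.86° or 86.59°; the larger is 86.59°.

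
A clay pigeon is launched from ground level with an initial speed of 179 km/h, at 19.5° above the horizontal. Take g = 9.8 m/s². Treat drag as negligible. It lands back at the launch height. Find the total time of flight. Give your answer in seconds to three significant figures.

3.39 s

Convert: 179 km/h = 179/3.6 = 49.72 m/s.
Components: vₓ = 49.72 cos 19.5° = 46.87 m/s, v_y0 = 49.72 sin 19.5° = 16.60 m/s.
Time of flight on level ground: T = 2 v_y0 / g = 2 × 16.60 / 9.80 = 3.387 s.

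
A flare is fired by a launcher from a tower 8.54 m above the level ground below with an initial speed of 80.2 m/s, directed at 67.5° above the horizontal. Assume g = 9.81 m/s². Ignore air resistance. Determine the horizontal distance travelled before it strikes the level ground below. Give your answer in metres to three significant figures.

vₓ = 80.20 cos 67.5° = 30.69 m/s; v_y0 = 80.20 sin 67.5° = 74.10 m/s.
With up positive and y = 0 at the ground: y(t) = 8.54 + (74.10) t − 4.905 t². Setting y = 0 and taking the positive root: t = [74.10 + √(74.10² + 2·9.81·8.54)] / 9.81 = (74.10 + 75.22) / 9.81 = 15.22 s.
Horizontal distance: R = vₓ t = 30.69 × 15.22 = 467.1 m.

467 m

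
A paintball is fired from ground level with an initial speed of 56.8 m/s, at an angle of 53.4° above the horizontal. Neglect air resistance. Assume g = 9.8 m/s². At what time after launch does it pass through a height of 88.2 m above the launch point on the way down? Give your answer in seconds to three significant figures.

6.56 s

Components: vₓ = 56.80 cos 53.4° = 33.87 m/s, v_y0 = 56.80 sin 53.4° = 45.60 m/s.
Require v_y0 t − ½ g t² = 88.2, i.e. 4.900 t² − 45.60 t + 88.2 = 0.
t = [45.60 ± √(45.60² − 2·9.80·88.2)] / 9.80 = (45.60 ± 18.73) / 9.80, so t = 2.742 s or t = 6.564 s.
The descending-branch root is 6.564 s.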